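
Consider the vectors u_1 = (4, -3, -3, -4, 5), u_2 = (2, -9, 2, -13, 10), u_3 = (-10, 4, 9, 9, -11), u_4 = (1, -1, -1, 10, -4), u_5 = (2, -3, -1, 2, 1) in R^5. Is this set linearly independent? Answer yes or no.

Form the matrix with these vectors as rows and row reduce.
R2 ← R2 − (1/2)·R1: [0, -15/2, 7/2, -11, 15/2]
R3 ← R3 + (5/2)·R1: [0, -7/2, 3/2, -1, 3/2]
R4 ← R4 − (1/4)·R1: [0, -1/4, -1/4, 11, -21/4]
R5 ← R5 − (1/2)·R1: [0, -3/2, 1/2, 4, -3/2]
R3 ← R3 − (7/15)·R2: [0, 0, -2/15, 62/15, -2]
R4 ← R4 − (1/30)·R2: [0, 0, -11/30, 341/30, -11/2]
R5 ← R5 − (1/5)·R2: [0, 0, -1/5, 31/5, -3]
R4 ← R4 − (11/4)·R3: [0, 0, 0, 0, 0]
R5 ← R5 − (3/2)·R3: [0, 0, 0, 0, 0]
3 nonzero rows, so the 5 vectors span a space of dimension 3.
Since 3 < 5, the vectors are linearly dependent.

no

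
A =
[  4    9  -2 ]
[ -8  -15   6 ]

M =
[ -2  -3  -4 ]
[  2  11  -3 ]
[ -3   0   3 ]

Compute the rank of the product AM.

2

First compute AM:
[[ 16,  87, -49],
 [-32, -141,  95]]
Now row reduce the product.
R2 ← R2 + (2)·R1: [0, 33, -3]
2 nonzero rows, so rank(AM) = 2.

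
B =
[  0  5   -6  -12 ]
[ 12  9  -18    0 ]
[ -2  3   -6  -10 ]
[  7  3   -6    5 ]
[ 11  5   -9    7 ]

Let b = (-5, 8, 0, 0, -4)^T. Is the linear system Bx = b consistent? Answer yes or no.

Row reduce the augmented matrix [B | b].
Swap R1 ↔ R2
R3 ← R3 + (1/6)·R1: [0, 9/2, -9, -10, 4/3]
R4 ← R4 − (7/12)·R1: [0, -9/4, 9/2, 5, -14/3]
R5 ← R5 − (11/12)·R1: [0, -13/4, 15/2, 7, -34/3]
R3 ← R3 − (9/10)·R2: [0, 0, -18/5, 4/5, 35/6]
R4 ← R4 + (9/20)·R2: [0, 0, 9/5, -2/5, -83/12]
R5 ← R5 + (13/20)·R2: [0, 0, 18/5, -4/5, -175/12]
R4 ← R4 + (1/2)·R3: [0, 0, 0, 0, -4]
R5 ← R5 + R3: [0, 0, 0, 0, -35/4]
R5 ← R5 − (35/16)·R4: [0, 0, 0, 0, 0]
The echelon form has 4 nonzero rows; the last pivot sits in the augmented column, so rank(B) = 3 but rank([B|b]) = 4.
Since the ranks differ, the system is inconsistent.

no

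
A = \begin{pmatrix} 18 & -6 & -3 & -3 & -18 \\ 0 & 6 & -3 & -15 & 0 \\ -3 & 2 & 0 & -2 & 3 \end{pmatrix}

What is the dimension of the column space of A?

2

Row reduce to echelon form.
R3 ← R3 + (1/6)·R1: [0, 1, -1/2, -5/2, 0]
R3 ← R3 − (1/6)·R2: [0, 0, 0, 0, 0]
Echelon form has 2 nonzero rows, so rank(A) = 2.
The column space has dimension equal to the rank: 2.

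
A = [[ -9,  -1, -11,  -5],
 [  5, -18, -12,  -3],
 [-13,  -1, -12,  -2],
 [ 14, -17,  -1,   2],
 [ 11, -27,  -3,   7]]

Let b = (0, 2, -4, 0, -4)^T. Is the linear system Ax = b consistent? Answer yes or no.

Row reduce the augmented matrix [A | b].
R2 ← R2 + (5/9)·R1: [0, -167/9, -163/9, -52/9, 2]
R3 ← R3 − (13/9)·R1: [0, 4/9, 35/9, 47/9, -4]
R4 ← R4 + (14/9)·R1: [0, -167/9, -163/9, -52/9, 0]
R5 ← R5 + (11/9)·R1: [0, -254/9, -148/9, 8/9, -4]
R3 ← R3 + (4/167)·R2: [0, 0, 577/167, 849/167, -660/167]
R4 ← R4 − R2: [0, 0, 0, 0, -2]
R5 ← R5 − (254/167)·R2: [0, 0, 1854/167, 1616/167, -1176/167]
R5 ← R5 − (1854/577)·R3: [0, 0, 0, -3842/577, 3264/577]
Swap R4 ↔ R5
The echelon form has 5 nonzero rows; the last pivot sits in the augmented column, so rank(A) = 4 but rank([A|b]) = 5.
Since the ranks differ, the system is inconsistent.

no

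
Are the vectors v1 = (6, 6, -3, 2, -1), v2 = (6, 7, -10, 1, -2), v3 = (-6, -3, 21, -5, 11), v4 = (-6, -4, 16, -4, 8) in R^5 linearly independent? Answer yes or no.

Form the matrix with these vectors as rows and row reduce.
R2 ← R2 − R1: [0, 1, -7, -1, -1]
R3 ← R3 + R1: [0, 3, 18, -3, 10]
R4 ← R4 + R1: [0, 2, 13, -2, 7]
R3 ← R3 − (3)·R2: [0, 0, 39, 0, 13]
R4 ← R4 − (2)·R2: [0, 0, 27, 0, 9]
R4 ← R4 − (9/13)·R3: [0, 0, 0, 0, 0]
3 nonzero rows, so the 4 vectors span a space of dimension 3.
Since 3 < 4, the vectors are linearly dependent.

no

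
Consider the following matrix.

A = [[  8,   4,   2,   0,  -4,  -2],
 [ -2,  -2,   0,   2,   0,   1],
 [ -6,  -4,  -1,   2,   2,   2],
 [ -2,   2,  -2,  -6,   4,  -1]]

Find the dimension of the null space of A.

Row reduce to echelon form.
R2 ← R2 + (1/4)·R1: [0, -1, 1/2, 2, -1, 1/2]
R3 ← R3 + (3/4)·R1: [0, -1, 1/2, 2, -1, 1/2]
R4 ← R4 + (1/4)·R1: [0, 3, -3/2, -6, 3, -3/2]
R3 ← R3 − R2: [0, 0, 0, 0, 0, 0]
R4 ← R4 + (3)·R2: [0, 0, 0, 0, 0, 0]
2 nonzero rows, so rank(A) = 2.
A has 6 columns; by rank–nullity, nullity = 6 − 2 = 4.

4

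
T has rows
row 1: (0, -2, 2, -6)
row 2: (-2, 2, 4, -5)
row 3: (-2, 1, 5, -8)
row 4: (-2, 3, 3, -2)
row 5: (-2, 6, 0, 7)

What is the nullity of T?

Row reduce to echelon form.
Swap R1 ↔ R2
R3 ← R3 − R1: [0, -1, 1, -3]
R4 ← R4 − R1: [0, 1, -1, 3]
R5 ← R5 − R1: [0, 4, -4, 12]
R3 ← R3 − (1/2)·R2: [0, 0, 0, 0]
R4 ← R4 + (1/2)·R2: [0, 0, 0, 0]
R5 ← R5 + (2)·R2: [0, 0, 0, 0]
2 nonzero rows, so rank(T) = 2.
T has 4 columns; by rank–nullity, nullity = 4 − 2 = 2.

2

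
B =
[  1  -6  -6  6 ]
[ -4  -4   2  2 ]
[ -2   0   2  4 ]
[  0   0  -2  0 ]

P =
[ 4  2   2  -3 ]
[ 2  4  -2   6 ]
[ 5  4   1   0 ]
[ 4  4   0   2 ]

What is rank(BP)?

First compute BP:
[[-14, -22,   8, -27],
 [ -6,  -8,   2,  -8],
 [ 18,  20,  -2,  14],
 [-10,  -8,  -2,   0]]
Now row reduce the product.
R2 ← R2 − (3/7)·R1: [0, 10/7, -10/7, 25/7]
R3 ← R3 + (9/7)·R1: [0, -58/7, 58/7, -145/7]
R4 ← R4 − (5/7)·R1: [0, 54/7, -54/7, 135/7]
R3 ← R3 + (29/5)·R2: [0, 0, 0, 0]
R4 ← R4 − (27/5)·R2: [0, 0, 0, 0]
2 nonzero rows, so rank(BP) = 2.

2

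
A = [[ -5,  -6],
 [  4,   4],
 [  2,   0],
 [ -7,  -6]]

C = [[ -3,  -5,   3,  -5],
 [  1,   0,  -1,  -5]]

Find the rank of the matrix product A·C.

2

First compute AC:
[[  9,  25,  -9,  55],
 [ -8, -20,   8, -40],
 [ -6, -10,   6, -10],
 [ 15,  35, -15,  65]]
Now row reduce the product.
R2 ← R2 + (8/9)·R1: [0, 20/9, 0, 80/9]
R3 ← R3 + (2/3)·R1: [0, 20/3, 0, 80/3]
R4 ← R4 − (5/3)·R1: [0, -20/3, 0, -80/3]
R3 ← R3 − (3)·R2: [0, 0, 0, 0]
R4 ← R4 + (3)·R2: [0, 0, 0, 0]
2 nonzero rows, so rank(AC) = 2.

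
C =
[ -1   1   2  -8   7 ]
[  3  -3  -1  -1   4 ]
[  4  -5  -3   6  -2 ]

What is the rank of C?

3

Row reduce to echelon form.
R2 ← R2 + (3)·R1: [0, 0, 5, -25, 25]
R3 ← R3 + (4)·R1: [0, -1, 5, -26, 26]
Swap R2 ↔ R3
Echelon form has 3 nonzero rows, so rank(C) = 3.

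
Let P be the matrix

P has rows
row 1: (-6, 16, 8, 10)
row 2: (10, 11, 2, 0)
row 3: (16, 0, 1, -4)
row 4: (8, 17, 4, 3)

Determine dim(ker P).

0

Row reduce to echelon form.
R2 ← R2 + (5/3)·R1: [0, 113/3, 46/3, 50/3]
R3 ← R3 + (8/3)·R1: [0, 128/3, 67/3, 68/3]
R4 ← R4 + (4/3)·R1: [0, 115/3, 44/3, 49/3]
R3 ← R3 − (128/113)·R2: [0, 0, 561/113, 428/113]
R4 ← R4 − (115/113)·R2: [0, 0, -106/113, -71/113]
R4 ← R4 + (106/561)·R3: [0, 0, 0, 49/561]
4 nonzero rows, so rank(P) = 4.
P has 4 columns; by rank–nullity, nullity = 4 − 4 = 0.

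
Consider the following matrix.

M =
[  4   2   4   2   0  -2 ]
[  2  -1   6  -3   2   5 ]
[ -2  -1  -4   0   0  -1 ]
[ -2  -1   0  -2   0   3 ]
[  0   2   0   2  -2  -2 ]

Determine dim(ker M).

Row reduce to echelon form.
R2 ← R2 − (1/2)·R1: [0, -2, 4, -4, 2, 6]
R3 ← R3 + (1/2)·R1: [0, 0, -2, 1, 0, -2]
R4 ← R4 + (1/2)·R1: [0, 0, 2, -1, 0, 2]
R5 ← R5 + R2: [0, 0, 4, -2, 0, 4]
R4 ← R4 + R3: [0, 0, 0, 0, 0, 0]
R5 ← R5 + (2)·R3: [0, 0, 0, 0, 0, 0]
3 nonzero rows, so rank(M) = 3.
M has 6 columns; by rank–nullity, nullity = 6 − 3 = 3.

3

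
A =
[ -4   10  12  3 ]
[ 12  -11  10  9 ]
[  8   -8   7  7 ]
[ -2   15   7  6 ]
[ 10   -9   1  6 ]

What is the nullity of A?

0

Row reduce to echelon form.
R2 ← R2 + (3)·R1: [0, 19, 46, 18]
R3 ← R3 + (2)·R1: [0, 12, 31, 13]
R4 ← R4 − (1/2)·R1: [0, 10, 1, 9/2]
R5 ← R5 + (5/2)·R1: [0, 16, 31, 27/2]
R3 ← R3 − (12/19)·R2: [0, 0, 37/19, 31/19]
R4 ← R4 − (10/19)·R2: [0, 0, -441/19, -189/38]
R5 ← R5 − (16/19)·R2: [0, 0, -147/19, -63/38]
R4 ← R4 + (441/37)·R3: [0, 0, 0, 1071/74]
R5 ← R5 + (147/37)·R3: [0, 0, 0, 357/74]
R5 ← R5 − (1/3)·R4: [0, 0, 0, 0]
4 nonzero rows, so rank(A) = 4.
A has 4 columns; by rank–nullity, nullity = 4 − 4 = 0.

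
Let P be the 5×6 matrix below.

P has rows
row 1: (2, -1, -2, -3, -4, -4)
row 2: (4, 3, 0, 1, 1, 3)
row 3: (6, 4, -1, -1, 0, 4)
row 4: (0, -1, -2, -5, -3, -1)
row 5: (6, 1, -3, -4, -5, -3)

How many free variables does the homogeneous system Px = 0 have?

3

Row reduce to echelon form.
R2 ← R2 − (2)·R1: [0, 5, 4, 7, 9, 11]
R3 ← R3 − (3)·R1: [0, 7, 5, 8, 12, 16]
R5 ← R5 − (3)·R1: [0, 4, 3, 5, 7, 9]
R3 ← R3 − (7/5)·R2: [0, 0, -3/5, -9/5, -3/5, 3/5]
R4 ← R4 + (1/5)·R2: [0, 0, -6/5, -18/5, -6/5, 6/5]
R5 ← R5 − (4/5)·R2: [0, 0, -1/5, -3/5, -1/5, 1/5]
R4 ← R4 − (2)·R3: [0, 0, 0, 0, 0, 0]
R5 ← R5 − (1/3)·R3: [0, 0, 0, 0, 0, 0]
3 nonzero rows, so rank(P) = 3.
P has 6 columns; by rank–nullity, nullity = 6 − 3 = 3.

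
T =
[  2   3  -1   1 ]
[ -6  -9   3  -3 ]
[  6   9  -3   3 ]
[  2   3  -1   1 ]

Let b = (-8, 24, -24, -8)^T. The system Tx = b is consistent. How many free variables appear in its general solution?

Row reduce the augmented matrix [T | b].
R2 ← R2 + (3)·R1: [0, 0, 0, 0, 0]
R3 ← R3 − (3)·R1: [0, 0, 0, 0, 0]
R4 ← R4 − R1: [0, 0, 0, 0, 0]
The echelon form has 1 nonzero rows, and every pivot lies in the first 4 columns, so rank(T) = rank([T|b]) = 1.
The system is consistent.
Free variables = (unknowns) − (rank) = 4 − 1 = 3.

3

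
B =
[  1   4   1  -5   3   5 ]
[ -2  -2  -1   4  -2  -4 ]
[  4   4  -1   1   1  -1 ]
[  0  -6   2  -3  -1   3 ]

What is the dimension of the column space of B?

3

Row reduce to echelon form.
R2 ← R2 + (2)·R1: [0, 6, 1, -6, 4, 6]
R3 ← R3 − (4)·R1: [0, -12, -5, 21, -11, -21]
R3 ← R3 + (2)·R2: [0, 0, -3, 9, -3, -9]
R4 ← R4 + R2: [0, 0, 3, -9, 3, 9]
R4 ← R4 + R3: [0, 0, 0, 0, 0, 0]
Echelon form has 3 nonzero rows, so rank(B) = 3.
The column space has dimension equal to the rank: 3.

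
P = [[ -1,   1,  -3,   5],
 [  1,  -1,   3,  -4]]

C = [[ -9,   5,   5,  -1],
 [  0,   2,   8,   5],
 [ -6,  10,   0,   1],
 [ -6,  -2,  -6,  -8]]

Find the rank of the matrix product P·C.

2

First compute PC:
[[ -3, -43, -27, -37],
 [ -3,  41,  21,  29]]
Now row reduce the product.
R2 ← R2 − R1: [0, 84, 48, 66]
2 nonzero rows, so rank(PC) = 2.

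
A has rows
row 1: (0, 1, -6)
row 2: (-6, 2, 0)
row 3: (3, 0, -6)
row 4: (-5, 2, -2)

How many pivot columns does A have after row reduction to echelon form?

Row reduce to echelon form.
Swap R1 ↔ R2
R3 ← R3 + (1/2)·R1: [0, 1, -6]
R4 ← R4 − (5/6)·R1: [0, 1/3, -2]
R3 ← R3 − R2: [0, 0, 0]
R4 ← R4 − (1/3)·R2: [0, 0, 0]
Echelon form has 2 nonzero rows, so rank(A) = 2.
Each nonzero row contributes one pivot column: 2 pivot columns.

2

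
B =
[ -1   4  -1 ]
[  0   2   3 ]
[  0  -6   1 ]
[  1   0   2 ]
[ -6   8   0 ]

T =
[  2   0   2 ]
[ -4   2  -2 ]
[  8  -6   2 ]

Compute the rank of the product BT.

First compute BT:
[[-26,  14, -12],
 [ 16, -14,   2],
 [ 32, -18,  14],
 [ 18, -12,   6],
 [-44,  16, -28]]
Now row reduce the product.
R2 ← R2 + (8/13)·R1: [0, -70/13, -70/13]
R3 ← R3 + (16/13)·R1: [0, -10/13, -10/13]
R4 ← R4 + (9/13)·R1: [0, -30/13, -30/13]
R5 ← R5 − (22/13)·R1: [0, -100/13, -100/13]
R3 ← R3 − (1/7)·R2: [0, 0, 0]
R4 ← R4 − (3/7)·R2: [0, 0, 0]
R5 ← R5 − (10/7)·R2: [0, 0, 0]
2 nonzero rows, so rank(BT) = 2.

2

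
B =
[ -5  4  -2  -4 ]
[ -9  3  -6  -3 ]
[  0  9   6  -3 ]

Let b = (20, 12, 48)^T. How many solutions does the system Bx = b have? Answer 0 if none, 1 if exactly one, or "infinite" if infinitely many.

infinite

Row reduce the augmented matrix [B | b].
R2 ← R2 − (9/5)·R1: [0, -21/5, -12/5, 21/5, -24]
R3 ← R3 + (15/7)·R2: [0, 0, 6/7, 6, -24/7]
The echelon form has 3 nonzero rows, and every pivot lies in the first 4 columns, so rank(B) = rank([B|b]) = 3.
The system is consistent.
rank = 3 < 4 unknowns, so there are infinitely many solutions.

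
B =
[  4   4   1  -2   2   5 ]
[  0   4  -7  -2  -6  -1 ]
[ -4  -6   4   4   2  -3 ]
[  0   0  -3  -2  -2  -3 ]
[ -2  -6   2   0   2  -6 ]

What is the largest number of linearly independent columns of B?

Row reduce to echelon form.
R3 ← R3 + R1: [0, -2, 5, 2, 4, 2]
R5 ← R5 + (1/2)·R1: [0, -4, 5/2, -1, 3, -7/2]
R3 ← R3 + (1/2)·R2: [0, 0, 3/2, 1, 1, 3/2]
R5 ← R5 + R2: [0, 0, -9/2, -3, -3, -9/2]
R4 ← R4 + (2)·R3: [0, 0, 0, 0, 0, 0]
R5 ← R5 + (3)·R3: [0, 0, 0, 0, 0, 0]
Echelon form has 3 nonzero rows, so rank(B) = 3.
The rank gives the maximum number of linearly independent columns: 3.

3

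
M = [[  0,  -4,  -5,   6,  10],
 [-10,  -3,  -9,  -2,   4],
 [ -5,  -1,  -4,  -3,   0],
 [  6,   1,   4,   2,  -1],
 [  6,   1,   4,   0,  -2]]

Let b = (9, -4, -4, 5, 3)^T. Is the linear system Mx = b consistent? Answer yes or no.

yes

Row reduce the augmented matrix [M | b].
Swap R1 ↔ R2
R3 ← R3 − (1/2)·R1: [0, 1/2, 1/2, -2, -2, -2]
R4 ← R4 + (3/5)·R1: [0, -4/5, -7/5, 4/5, 7/5, 13/5]
R5 ← R5 + (3/5)·R1: [0, -4/5, -7/5, -6/5, 2/5, 3/5]
R3 ← R3 + (1/8)·R2: [0, 0, -1/8, -5/4, -3/4, -7/8]
R4 ← R4 − (1/5)·R2: [0, 0, -2/5, -2/5, -3/5, 4/5]
R5 ← R5 − (1/5)·R2: [0, 0, -2/5, -12/5, -8/5, -6/5]
R4 ← R4 − (16/5)·R3: [0, 0, 0, 18/5, 9/5, 18/5]
R5 ← R5 − (16/5)·R3: [0, 0, 0, 8/5, 4/5, 8/5]
R5 ← R5 − (4/9)·R4: [0, 0, 0, 0, 0, 0]
The echelon form has 4 nonzero rows, and every pivot lies in the first 5 columns, so rank(M) = rank([M|b]) = 4.
The system is consistent.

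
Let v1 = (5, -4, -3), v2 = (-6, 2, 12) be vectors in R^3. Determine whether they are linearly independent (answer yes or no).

yes

Form the matrix with these vectors as rows and row reduce.
R2 ← R2 + (6/5)·R1: [0, -14/5, 42/5]
2 nonzero rows, so the 2 vectors span a space of dimension 2.
Since 2 = 2, the vectors are linearly independent.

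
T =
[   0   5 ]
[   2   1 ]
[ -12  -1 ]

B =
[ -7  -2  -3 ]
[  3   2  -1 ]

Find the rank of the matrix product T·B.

First compute TB:
[[ 15,  10,  -5],
 [-11,  -2,  -7],
 [ 81,  22,  37]]
Now row reduce the product.
R2 ← R2 + (11/15)·R1: [0, 16/3, -32/3]
R3 ← R3 − (27/5)·R1: [0, -32, 64]
R3 ← R3 + (6)·R2: [0, 0, 0]
2 nonzero rows, so rank(TB) = 2.

2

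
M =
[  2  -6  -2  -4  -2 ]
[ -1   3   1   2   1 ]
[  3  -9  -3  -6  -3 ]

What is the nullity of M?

4

Row reduce to echelon form.
R2 ← R2 + (1/2)·R1: [0, 0, 0, 0, 0]
R3 ← R3 − (3/2)·R1: [0, 0, 0, 0, 0]
1 nonzero row, so rank(M) = 1.
M has 5 columns; by rank–nullity, nullity = 5 − 1 = 4.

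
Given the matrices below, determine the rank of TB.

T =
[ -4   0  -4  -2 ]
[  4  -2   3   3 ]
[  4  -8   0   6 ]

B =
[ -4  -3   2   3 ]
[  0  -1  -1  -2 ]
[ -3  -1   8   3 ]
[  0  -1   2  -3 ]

First compute TB:
[[ 28,  18, -44, -18],
 [-25, -16,  40,  16],
 [-16, -10,  28,  10]]
Now row reduce the product.
R2 ← R2 + (25/28)·R1: [0, 1/14, 5/7, -1/14]
R3 ← R3 + (4/7)·R1: [0, 2/7, 20/7, -2/7]
R3 ← R3 − (4)·R2: [0, 0, 0, 0]
2 nonzero rows, so rank(TB) = 2.

2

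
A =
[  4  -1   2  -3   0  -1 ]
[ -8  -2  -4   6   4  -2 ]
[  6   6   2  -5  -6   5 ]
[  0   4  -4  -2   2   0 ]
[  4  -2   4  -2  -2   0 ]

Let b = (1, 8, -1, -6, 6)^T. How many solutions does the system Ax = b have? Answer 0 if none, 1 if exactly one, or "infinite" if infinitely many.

Row reduce the augmented matrix [A | b].
R2 ← R2 + (2)·R1: [0, -4, 0, 0, 4, -4, 10]
R3 ← R3 − (3/2)·R1: [0, 15/2, -1, -1/2, -6, 13/2, -5/2]
R5 ← R5 − R1: [0, -1, 2, 1, -2, 1, 5]
R3 ← R3 + (15/8)·R2: [0, 0, -1, -1/2, 3/2, -1, 65/4]
R4 ← R4 + R2: [0, 0, -4, -2, 6, -4, 4]
R5 ← R5 − (1/4)·R2: [0, 0, 2, 1, -3, 2, 5/2]
R4 ← R4 − (4)·R3: [0, 0, 0, 0, 0, 0, -61]
R5 ← R5 + (2)·R3: [0, 0, 0, 0, 0, 0, 35]
R5 ← R5 + (35/61)·R4: [0, 0, 0, 0, 0, 0, 0]
The echelon form has 4 nonzero rows; the last pivot sits in the augmented column, so rank(A) = 3 but rank([A|b]) = 4.
Since the ranks differ, the system is inconsistent.
It has no solutions.

0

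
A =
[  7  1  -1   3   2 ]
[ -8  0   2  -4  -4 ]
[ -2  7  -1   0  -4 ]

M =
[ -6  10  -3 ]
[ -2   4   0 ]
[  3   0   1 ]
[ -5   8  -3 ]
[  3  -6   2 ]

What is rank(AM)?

3

First compute AM:
[[-56,  86, -27],
 [ 62, -88,  30],
 [-17,  32,  -3]]
Now row reduce the product.
R2 ← R2 + (31/28)·R1: [0, 101/14, 3/28]
R3 ← R3 − (17/56)·R1: [0, 165/28, 291/56]
R3 ← R3 − (165/202)·R2: [0, 0, 516/101]
3 nonzero rows, so rank(AM) = 3.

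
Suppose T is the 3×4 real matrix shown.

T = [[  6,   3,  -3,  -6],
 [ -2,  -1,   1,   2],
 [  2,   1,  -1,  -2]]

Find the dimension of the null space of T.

3

Row reduce to echelon form.
R2 ← R2 + (1/3)·R1: [0, 0, 0, 0]
R3 ← R3 − (1/3)·R1: [0, 0, 0, 0]
1 nonzero row, so rank(T) = 1.
T has 4 columns; by rank–nullity, nullity = 4 − 1 = 3.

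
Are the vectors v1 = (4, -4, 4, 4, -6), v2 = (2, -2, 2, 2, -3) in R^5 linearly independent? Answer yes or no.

no

Form the matrix with these vectors as rows and row reduce.
R2 ← R2 − (1/2)·R1: [0, 0, 0, 0, 0]
1 nonzero row, so the 2 vectors span a space of dimension 1.
Since 1 < 2, the vectors are linearly dependent.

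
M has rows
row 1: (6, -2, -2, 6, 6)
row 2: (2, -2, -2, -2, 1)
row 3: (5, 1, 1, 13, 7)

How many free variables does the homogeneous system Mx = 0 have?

3

Row reduce to echelon form.
R2 ← R2 − (1/3)·R1: [0, -4/3, -4/3, -4, -1]
R3 ← R3 − (5/6)·R1: [0, 8/3, 8/3, 8, 2]
R3 ← R3 + (2)·R2: [0, 0, 0, 0, 0]
2 nonzero rows, so rank(M) = 2.
M has 5 columns; by rank–nullity, nullity = 5 − 2 = 3.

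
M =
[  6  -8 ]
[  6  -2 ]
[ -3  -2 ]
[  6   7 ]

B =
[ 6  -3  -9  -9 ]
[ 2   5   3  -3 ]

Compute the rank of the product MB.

First compute MB:
[[ 20, -58, -78, -30],
 [ 32, -28, -60, -48],
 [-22,  -1,  21,  33],
 [ 50,  17, -33, -75]]
Now row reduce the product.
R2 ← R2 − (8/5)·R1: [0, 324/5, 324/5, 0]
R3 ← R3 + (11/10)·R1: [0, -324/5, -324/5, 0]
R4 ← R4 − (5/2)·R1: [0, 162, 162, 0]
R3 ← R3 + R2: [0, 0, 0, 0]
R4 ← R4 − (5/2)·R2: [0, 0, 0, 0]
2 nonzero rows, so rank(MB) = 2.

2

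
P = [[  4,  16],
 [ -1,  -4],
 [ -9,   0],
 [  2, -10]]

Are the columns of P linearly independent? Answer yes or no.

Row reduce P to echelon form.
R2 ← R2 + (1/4)·R1: [0, 0]
R3 ← R3 + (9/4)·R1: [0, 36]
R4 ← R4 − (1/2)·R1: [0, -18]
Swap R2 ↔ R3
R4 ← R4 + (1/2)·R2: [0, 0]
2 pivots among 2 columns.
Every column is a pivot column, so the columns are linearly independent.

yes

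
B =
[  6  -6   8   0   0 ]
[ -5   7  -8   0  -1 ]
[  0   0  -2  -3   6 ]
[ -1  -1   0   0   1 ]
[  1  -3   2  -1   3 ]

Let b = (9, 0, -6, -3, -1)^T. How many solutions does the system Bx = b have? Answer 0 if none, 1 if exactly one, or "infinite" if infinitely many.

0

Row reduce the augmented matrix [B | b].
R2 ← R2 + (5/6)·R1: [0, 2, -4/3, 0, -1, 15/2]
R4 ← R4 + (1/6)·R1: [0, -2, 4/3, 0, 1, -3/2]
R5 ← R5 − (1/6)·R1: [0, -2, 2/3, -1, 3, -5/2]
R4 ← R4 + R2: [0, 0, 0, 0, 0, 6]
R5 ← R5 + R2: [0, 0, -2/3, -1, 2, 5]
R5 ← R5 − (1/3)·R3: [0, 0, 0, 0, 0, 7]
R5 ← R5 − (7/6)·R4: [0, 0, 0, 0, 0, 0]
The echelon form has 4 nonzero rows; the last pivot sits in the augmented column, so rank(B) = 3 but rank([B|b]) = 4.
Since the ranks differ, the system is inconsistent.
It has no solutions.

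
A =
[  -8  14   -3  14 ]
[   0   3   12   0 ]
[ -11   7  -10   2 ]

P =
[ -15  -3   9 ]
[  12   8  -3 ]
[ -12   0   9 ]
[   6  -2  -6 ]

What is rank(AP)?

2

First compute AP:
[[408, 108, -225],
 [-108,  24,  99],
 [381,  85, -222]]
Now row reduce the product.
R2 ← R2 + (9/34)·R1: [0, 894/17, 1341/34]
R3 ← R3 − (127/136)·R1: [0, -539/34, -1617/136]
R3 ← R3 + (539/1788)·R2: [0, 0, 0]
2 nonzero rows, so rank(AP) = 2.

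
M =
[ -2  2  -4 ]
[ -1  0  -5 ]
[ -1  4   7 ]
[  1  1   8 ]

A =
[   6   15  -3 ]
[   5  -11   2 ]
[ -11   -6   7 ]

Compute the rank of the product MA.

First compute MA:
[[ 42, -28, -18],
 [ 49,  15, -32],
 [-63, -101,  60],
 [-77, -44,  55]]
Now row reduce the product.
R2 ← R2 − (7/6)·R1: [0, 143/3, -11]
R3 ← R3 + (3/2)·R1: [0, -143, 33]
R4 ← R4 + (11/6)·R1: [0, -286/3, 22]
R3 ← R3 + (3)·R2: [0, 0, 0]
R4 ← R4 + (2)·R2: [0, 0, 0]
2 nonzero rows, so rank(MA) = 2.

2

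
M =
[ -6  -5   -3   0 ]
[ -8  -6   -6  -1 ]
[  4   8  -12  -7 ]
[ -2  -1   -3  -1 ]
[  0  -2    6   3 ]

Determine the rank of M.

Row reduce to echelon form.
R2 ← R2 − (4/3)·R1: [0, 2/3, -2, -1]
R3 ← R3 + (2/3)·R1: [0, 14/3, -14, -7]
R4 ← R4 − (1/3)·R1: [0, 2/3, -2, -1]
R3 ← R3 − (7)·R2: [0, 0, 0, 0]
R4 ← R4 − R2: [0, 0, 0, 0]
R5 ← R5 + (3)·R2: [0, 0, 0, 0]
Echelon form has 2 nonzero rows, so rank(M) = 2.

2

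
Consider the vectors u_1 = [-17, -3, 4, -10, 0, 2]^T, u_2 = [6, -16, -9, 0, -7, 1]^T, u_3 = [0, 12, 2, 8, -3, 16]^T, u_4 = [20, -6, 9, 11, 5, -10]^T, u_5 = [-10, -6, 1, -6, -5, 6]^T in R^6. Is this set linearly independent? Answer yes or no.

yes

Form the matrix with these vectors as rows and row reduce.
R2 ← R2 + (6/17)·R1: [0, -290/17, -129/17, -60/17, -7, 29/17]
R4 ← R4 + (20/17)·R1: [0, -162/17, 233/17, -13/17, 5, -130/17]
R5 ← R5 − (10/17)·R1: [0, -72/17, -23/17, -2/17, -5, 82/17]
R3 ← R3 + (102/145)·R2: [0, 0, -484/145, 160/29, -1149/145, 86/5]
R4 ← R4 − (81/145)·R2: [0, 0, 2602/145, 35/29, 1292/145, -43/5]
R5 ← R5 − (36/145)·R2: [0, 0, 77/145, 22/29, -473/145, 22/5]
R4 ← R4 + (1301/242)·R3: [0, 0, 0, 3735/121, -8153/242, 10148/121]
R5 ← R5 + (7/44)·R3: [0, 0, 0, 18/11, -199/44, 157/22]
R5 ← R5 − (22/415)·R4: [0, 0, 0, 0, -4543/1660, 2233/830]
5 nonzero rows, so the 5 vectors span a space of dimension 5.
Since 5 = 5, the vectors are linearly independent.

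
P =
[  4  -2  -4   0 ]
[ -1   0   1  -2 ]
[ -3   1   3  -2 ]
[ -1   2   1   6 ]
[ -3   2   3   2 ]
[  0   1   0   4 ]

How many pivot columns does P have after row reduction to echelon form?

2

Row reduce to echelon form.
R2 ← R2 + (1/4)·R1: [0, -1/2, 0, -2]
R3 ← R3 + (3/4)·R1: [0, -1/2, 0, -2]
R4 ← R4 + (1/4)·R1: [0, 3/2, 0, 6]
R5 ← R5 + (3/4)·R1: [0, 1/2, 0, 2]
R3 ← R3 − R2: [0, 0, 0, 0]
R4 ← R4 + (3)·R2: [0, 0, 0, 0]
R5 ← R5 + R2: [0, 0, 0, 0]
R6 ← R6 + (2)·R2: [0, 0, 0, 0]
Echelon form has 2 nonzero rows, so rank(P) = 2.
Each nonzero row contributes one pivot column: 2 pivot columns.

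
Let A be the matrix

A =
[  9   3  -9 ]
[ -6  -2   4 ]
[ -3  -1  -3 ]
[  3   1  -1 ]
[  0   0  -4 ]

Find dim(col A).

2

Row reduce to echelon form.
R2 ← R2 + (2/3)·R1: [0, 0, -2]
R3 ← R3 + (1/3)·R1: [0, 0, -6]
R4 ← R4 − (1/3)·R1: [0, 0, 2]
R3 ← R3 − (3)·R2: [0, 0, 0]
R4 ← R4 + R2: [0, 0, 0]
R5 ← R5 − (2)·R2: [0, 0, 0]
Echelon form has 2 nonzero rows, so rank(A) = 2.
The column space has dimension equal to the rank: 2.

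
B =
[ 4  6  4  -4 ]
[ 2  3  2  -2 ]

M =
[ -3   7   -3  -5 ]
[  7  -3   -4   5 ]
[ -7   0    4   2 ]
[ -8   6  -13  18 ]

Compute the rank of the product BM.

1

First compute BM:
[[ 34, -14,  32, -54],
 [ 17,  -7,  16, -27]]
Now row reduce the product.
R2 ← R2 − (1/2)·R1: [0, 0, 0, 0]
1 nonzero row, so rank(BM) = 1.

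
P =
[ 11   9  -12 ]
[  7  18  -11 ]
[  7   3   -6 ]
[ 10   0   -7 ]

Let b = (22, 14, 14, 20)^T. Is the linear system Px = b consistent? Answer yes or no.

Row reduce the augmented matrix [P | b].
R2 ← R2 − (7/11)·R1: [0, 135/11, -37/11, 0]
R3 ← R3 − (7/11)·R1: [0, -30/11, 18/11, 0]
R4 ← R4 − (10/11)·R1: [0, -90/11, 43/11, 0]
R3 ← R3 + (2/9)·R2: [0, 0, 8/9, 0]
R4 ← R4 + (2/3)·R2: [0, 0, 5/3, 0]
R4 ← R4 − (15/8)·R3: [0, 0, 0, 0]
The echelon form has 3 nonzero rows, and every pivot lies in the first 3 columns, so rank(P) = rank([P|b]) = 3.
The system is consistent.

yes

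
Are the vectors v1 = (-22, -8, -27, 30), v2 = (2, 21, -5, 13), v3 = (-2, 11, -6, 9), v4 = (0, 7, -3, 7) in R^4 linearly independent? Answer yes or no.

Form the matrix with these vectors as rows and row reduce.
R2 ← R2 + (1/11)·R1: [0, 223/11, -82/11, 173/11]
R3 ← R3 − (1/11)·R1: [0, 129/11, -39/11, 69/11]
R3 ← R3 − (129/223)·R2: [0, 0, 171/223, -630/223]
R4 ← R4 − (77/223)·R2: [0, 0, -95/223, 350/223]
R4 ← R4 + (5/9)·R3: [0, 0, 0, 0]
3 nonzero rows, so the 4 vectors span a space of dimension 3.
Since 3 < 4, the vectors are linearly dependent.

no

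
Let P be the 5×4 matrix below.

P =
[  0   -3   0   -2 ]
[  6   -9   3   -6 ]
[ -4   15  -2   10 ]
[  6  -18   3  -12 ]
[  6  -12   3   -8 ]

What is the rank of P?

2

Row reduce to echelon form.
Swap R1 ↔ R2
R3 ← R3 + (2/3)·R1: [0, 9, 0, 6]
R4 ← R4 − R1: [0, -9, 0, -6]
R5 ← R5 − R1: [0, -3, 0, -2]
R3 ← R3 + (3)·R2: [0, 0, 0, 0]
R4 ← R4 − (3)·R2: [0, 0, 0, 0]
R5 ← R5 − R2: [0, 0, 0, 0]
Echelon form has 2 nonzero rows, so rank(P) = 2.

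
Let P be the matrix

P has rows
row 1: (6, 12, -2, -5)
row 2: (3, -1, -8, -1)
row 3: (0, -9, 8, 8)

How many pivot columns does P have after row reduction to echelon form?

3

Row reduce to echelon form.
R2 ← R2 − (1/2)·R1: [0, -7, -7, 3/2]
R3 ← R3 − (9/7)·R2: [0, 0, 17, 85/14]
Echelon form has 3 nonzero rows, so rank(P) = 3.
Each nonzero row contributes one pivot column: 3 pivot columns.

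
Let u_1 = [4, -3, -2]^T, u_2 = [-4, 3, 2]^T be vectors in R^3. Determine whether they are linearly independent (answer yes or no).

no

Form the matrix with these vectors as rows and row reduce.
R2 ← R2 + R1: [0, 0, 0]
1 nonzero row, so the 2 vectors span a space of dimension 1.
Since 1 < 2, the vectors are linearly dependent.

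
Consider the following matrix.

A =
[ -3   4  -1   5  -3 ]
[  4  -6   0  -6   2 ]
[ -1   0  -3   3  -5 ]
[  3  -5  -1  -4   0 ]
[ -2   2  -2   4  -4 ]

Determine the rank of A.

Row reduce to echelon form.
R2 ← R2 + (4/3)·R1: [0, -2/3, -4/3, 2/3, -2]
R3 ← R3 − (1/3)·R1: [0, -4/3, -8/3, 4/3, -4]
R4 ← R4 + R1: [0, -1, -2, 1, -3]
R5 ← R5 − (2/3)·R1: [0, -2/3, -4/3, 2/3, -2]
R3 ← R3 − (2)·R2: [0, 0, 0, 0, 0]
R4 ← R4 − (3/2)·R2: [0, 0, 0, 0, 0]
R5 ← R5 − R2: [0, 0, 0, 0, 0]
Echelon form has 2 nonzero rows, so rank(A) = 2.

2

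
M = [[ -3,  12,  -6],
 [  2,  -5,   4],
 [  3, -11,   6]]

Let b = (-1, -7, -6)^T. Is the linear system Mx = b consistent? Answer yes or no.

Row reduce the augmented matrix [M | b].
R2 ← R2 + (2/3)·R1: [0, 3, 0, -23/3]
R3 ← R3 + R1: [0, 1, 0, -7]
R3 ← R3 − (1/3)·R2: [0, 0, 0, -40/9]
The echelon form has 3 nonzero rows; the last pivot sits in the augmented column, so rank(M) = 2 but rank([M|b]) = 3.
Since the ranks differ, the system is inconsistent.

no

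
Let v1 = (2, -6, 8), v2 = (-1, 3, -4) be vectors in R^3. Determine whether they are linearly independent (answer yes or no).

no

Form the matrix with these vectors as rows and row reduce.
R2 ← R2 + (1/2)·R1: [0, 0, 0]
1 nonzero row, so the 2 vectors span a space of dimension 1.
Since 1 < 2, the vectors are linearly dependent.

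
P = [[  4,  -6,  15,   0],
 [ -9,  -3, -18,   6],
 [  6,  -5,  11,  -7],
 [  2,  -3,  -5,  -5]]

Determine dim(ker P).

Row reduce to echelon form.
R2 ← R2 + (9/4)·R1: [0, -33/2, 63/4, 6]
R3 ← R3 − (3/2)·R1: [0, 4, -23/2, -7]
R4 ← R4 − (1/2)·R1: [0, 0, -25/2, -5]
R3 ← R3 + (8/33)·R2: [0, 0, -169/22, -61/11]
R4 ← R4 − (275/169)·R3: [0, 0, 0, 680/169]
4 nonzero rows, so rank(P) = 4.
P has 4 columns; by rank–nullity, nullity = 4 − 4 = 0.

0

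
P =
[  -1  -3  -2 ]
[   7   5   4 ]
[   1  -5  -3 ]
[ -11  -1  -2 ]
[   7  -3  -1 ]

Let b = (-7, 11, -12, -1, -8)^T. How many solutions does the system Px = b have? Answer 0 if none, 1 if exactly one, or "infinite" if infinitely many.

Row reduce the augmented matrix [P | b].
R2 ← R2 + (7)·R1: [0, -16, -10, -38]
R3 ← R3 + R1: [0, -8, -5, -19]
R4 ← R4 − (11)·R1: [0, 32, 20, 76]
R5 ← R5 + (7)·R1: [0, -24, -15, -57]
R3 ← R3 − (1/2)·R2: [0, 0, 0, 0]
R4 ← R4 + (2)·R2: [0, 0, 0, 0]
R5 ← R5 − (3/2)·R2: [0, 0, 0, 0]
The echelon form has 2 nonzero rows, and every pivot lies in the first 3 columns, so rank(P) = rank([P|b]) = 2.
The system is consistent.
rank = 2 < 3 unknowns, so there are infinitely many solutions.

infinite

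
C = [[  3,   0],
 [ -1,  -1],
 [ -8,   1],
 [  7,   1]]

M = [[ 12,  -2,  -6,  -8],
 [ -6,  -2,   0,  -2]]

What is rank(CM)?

2

First compute CM:
[[ 36,  -6, -18, -24],
 [ -6,   4,   6,  10],
 [-102,  14,  48,  62],
 [ 78, -16, -42, -58]]
Now row reduce the product.
R2 ← R2 + (1/6)·R1: [0, 3, 3, 6]
R3 ← R3 + (17/6)·R1: [0, -3, -3, -6]
R4 ← R4 − (13/6)·R1: [0, -3, -3, -6]
R3 ← R3 + R2: [0, 0, 0, 0]
R4 ← R4 + R2: [0, 0, 0, 0]
2 nonzero rows, so rank(CM) = 2.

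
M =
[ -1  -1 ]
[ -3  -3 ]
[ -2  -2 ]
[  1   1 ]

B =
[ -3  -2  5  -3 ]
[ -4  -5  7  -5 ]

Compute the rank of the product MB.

First compute MB:
[[  7,   7, -12,   8],
 [ 21,  21, -36,  24],
 [ 14,  14, -24,  16],
 [ -7,  -7,  12,  -8]]
Now row reduce the product.
R2 ← R2 − (3)·R1: [0, 0, 0, 0]
R3 ← R3 − (2)·R1: [0, 0, 0, 0]
R4 ← R4 + R1: [0, 0, 0, 0]
1 nonzero row, so rank(MB) = 1.

1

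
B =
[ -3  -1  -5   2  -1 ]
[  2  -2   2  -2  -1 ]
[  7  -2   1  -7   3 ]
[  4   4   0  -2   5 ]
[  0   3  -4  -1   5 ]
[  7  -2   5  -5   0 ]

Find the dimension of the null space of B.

Row reduce to echelon form.
R2 ← R2 + (2/3)·R1: [0, -8/3, -4/3, -2/3, -5/3]
R3 ← R3 + (7/3)·R1: [0, -13/3, -32/3, -7/3, 2/3]
R4 ← R4 + (4/3)·R1: [0, 8/3, -20/3, 2/3, 11/3]
R6 ← R6 + (7/3)·R1: [0, -13/3, -20/3, -1/3, -7/3]
R3 ← R3 − (13/8)·R2: [0, 0, -17/2, -5/4, 27/8]
R4 ← R4 + R2: [0, 0, -8, 0, 2]
R5 ← R5 + (9/8)·R2: [0, 0, -11/2, -7/4, 25/8]
R6 ← R6 − (13/8)·R2: [0, 0, -9/2, 3/4, 3/8]
R4 ← R4 − (16/17)·R3: [0, 0, 0, 20/17, -20/17]
R5 ← R5 − (11/17)·R3: [0, 0, 0, -16/17, 16/17]
R6 ← R6 − (9/17)·R3: [0, 0, 0, 24/17, -24/17]
R5 ← R5 + (4/5)·R4: [0, 0, 0, 0, 0]
R6 ← R6 − (6/5)·R4: [0, 0, 0, 0, 0]
4 nonzero rows, so rank(B) = 4.
B has 5 columns; by rank–nullity, nullity = 5 − 4 = 1.

1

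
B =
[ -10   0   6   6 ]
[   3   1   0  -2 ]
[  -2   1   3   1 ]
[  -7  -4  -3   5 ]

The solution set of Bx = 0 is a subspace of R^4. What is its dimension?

Row reduce to echelon form.
R2 ← R2 + (3/10)·R1: [0, 1, 9/5, -1/5]
R3 ← R3 − (1/5)·R1: [0, 1, 9/5, -1/5]
R4 ← R4 − (7/10)·R1: [0, -4, -36/5, 4/5]
R3 ← R3 − R2: [0, 0, 0, 0]
R4 ← R4 + (4)·R2: [0, 0, 0, 0]
2 nonzero rows, so rank(B) = 2.
B has 4 columns; by rank–nullity, nullity = 4 − 2 = 2.

2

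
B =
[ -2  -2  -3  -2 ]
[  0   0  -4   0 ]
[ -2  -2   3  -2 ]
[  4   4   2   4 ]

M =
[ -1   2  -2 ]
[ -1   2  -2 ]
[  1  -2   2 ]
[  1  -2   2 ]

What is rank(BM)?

First compute BM:
[[ -1,   2,  -2],
 [ -4,   8,  -8],
 [  5, -10,  10],
 [ -2,   4,  -4]]
Now row reduce the product.
R2 ← R2 − (4)·R1: [0, 0, 0]
R3 ← R3 + (5)·R1: [0, 0, 0]
R4 ← R4 − (2)·R1: [0, 0, 0]
1 nonzero row, so rank(BM) = 1.

1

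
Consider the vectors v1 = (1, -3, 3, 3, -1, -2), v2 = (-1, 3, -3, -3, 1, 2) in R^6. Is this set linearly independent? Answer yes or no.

no

Form the matrix with these vectors as rows and row reduce.
R2 ← R2 + R1: [0, 0, 0, 0, 0, 0]
1 nonzero row, so the 2 vectors span a space of dimension 1.
Since 1 < 2, the vectors are linearly dependent.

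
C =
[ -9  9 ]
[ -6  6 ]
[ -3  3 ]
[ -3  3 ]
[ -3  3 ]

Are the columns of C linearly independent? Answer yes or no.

no

Row reduce C to echelon form.
R2 ← R2 − (2/3)·R1: [0, 0]
R3 ← R3 − (1/3)·R1: [0, 0]
R4 ← R4 − (1/3)·R1: [0, 0]
R5 ← R5 − (1/3)·R1: [0, 0]
1 pivot among 2 columns.
Only 1 < 2 pivot columns, so the columns are linearly dependent.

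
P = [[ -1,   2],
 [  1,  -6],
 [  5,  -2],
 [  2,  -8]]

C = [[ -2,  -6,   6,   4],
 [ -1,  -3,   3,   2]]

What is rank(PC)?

1

First compute PC:
[[  0,   0,   0,   0],
 [  4,  12, -12,  -8],
 [ -8, -24,  24,  16],
 [  4,  12, -12,  -8]]
Now row reduce the product.
Swap R1 ↔ R2
R3 ← R3 + (2)·R1: [0, 0, 0, 0]
R4 ← R4 − R1: [0, 0, 0, 0]
1 nonzero row, so rank(PC) = 1.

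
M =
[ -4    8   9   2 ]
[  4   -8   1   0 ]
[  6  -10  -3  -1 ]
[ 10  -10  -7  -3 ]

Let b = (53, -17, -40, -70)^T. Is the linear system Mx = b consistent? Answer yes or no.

yes

Row reduce the augmented matrix [M | b].
R2 ← R2 + R1: [0, 0, 10, 2, 36]
R3 ← R3 + (3/2)·R1: [0, 2, 21/2, 2, 79/2]
R4 ← R4 + (5/2)·R1: [0, 10, 31/2, 2, 125/2]
Swap R2 ↔ R3
R4 ← R4 − (5)·R2: [0, 0, -37, -8, -135]
R4 ← R4 + (37/10)·R3: [0, 0, 0, -3/5, -9/5]
The echelon form has 4 nonzero rows, and every pivot lies in the first 4 columns, so rank(M) = rank([M|b]) = 4.
The system is consistent.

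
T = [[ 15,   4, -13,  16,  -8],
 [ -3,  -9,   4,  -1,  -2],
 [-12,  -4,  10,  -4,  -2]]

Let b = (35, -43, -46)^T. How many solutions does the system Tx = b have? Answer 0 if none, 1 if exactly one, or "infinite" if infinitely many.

Row reduce the augmented matrix [T | b].
R2 ← R2 + (1/5)·R1: [0, -41/5, 7/5, 11/5, -18/5, -36]
R3 ← R3 + (4/5)·R1: [0, -4/5, -2/5, 44/5, -42/5, -18]
R3 ← R3 − (4/41)·R2: [0, 0, -22/41, 352/41, -330/41, -594/41]
The echelon form has 3 nonzero rows, and every pivot lies in the first 5 columns, so rank(T) = rank([T|b]) = 3.
The system is consistent.
rank = 3 < 5 unknowns, so there are infinitely many solutions.

infinite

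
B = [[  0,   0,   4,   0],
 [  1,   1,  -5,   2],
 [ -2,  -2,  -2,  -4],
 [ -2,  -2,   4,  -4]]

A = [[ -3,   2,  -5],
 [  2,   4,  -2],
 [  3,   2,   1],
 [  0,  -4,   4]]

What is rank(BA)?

First compute BA:
[[ 12,   8,   4],
 [-16, -12,  -4],
 [ -4,   0,  -4],
 [ 14,  12,   2]]
Now row reduce the product.
R2 ← R2 + (4/3)·R1: [0, -4/3, 4/3]
R3 ← R3 + (1/3)·R1: [0, 8/3, -8/3]
R4 ← R4 − (7/6)·R1: [0, 8/3, -8/3]
R3 ← R3 + (2)·R2: [0, 0, 0]
R4 ← R4 + (2)·R2: [0, 0, 0]
2 nonzero rows, so rank(BA) = 2.

2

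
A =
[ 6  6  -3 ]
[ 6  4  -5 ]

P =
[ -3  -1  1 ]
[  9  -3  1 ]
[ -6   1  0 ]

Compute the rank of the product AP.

First compute AP:
[[ 54, -27,  12],
 [ 48, -23,  10]]
Now row reduce the product.
R2 ← R2 − (8/9)·R1: [0, 1, -2/3]
2 nonzero rows, so rank(AP) = 2.

2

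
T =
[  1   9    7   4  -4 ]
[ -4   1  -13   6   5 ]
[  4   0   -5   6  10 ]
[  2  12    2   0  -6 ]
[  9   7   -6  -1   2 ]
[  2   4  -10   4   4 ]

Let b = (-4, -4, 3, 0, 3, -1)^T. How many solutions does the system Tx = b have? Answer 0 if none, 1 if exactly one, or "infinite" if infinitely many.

0

Row reduce the augmented matrix [T | b].
R2 ← R2 + (4)·R1: [0, 37, 15, 22, -11, -20]
R3 ← R3 − (4)·R1: [0, -36, -33, -10, 26, 19]
R4 ← R4 − (2)·R1: [0, -6, -12, -8, 2, 8]
R5 ← R5 − (9)·R1: [0, -74, -69, -37, 38, 39]
R6 ← R6 − (2)·R1: [0, -14, -24, -4, 12, 7]
R3 ← R3 + (36/37)·R2: [0, 0, -681/37, 422/37, 566/37, -17/37]
R4 ← R4 + (6/37)·R2: [0, 0, -354/37, -164/37, 8/37, 176/37]
R5 ← R5 + (2)·R2: [0, 0, -39, 7, 16, -1]
R6 ← R6 + (14/37)·R2: [0, 0, -678/37, 160/37, 290/37, -21/37]
R4 ← R4 − (118/227)·R3: [0, 0, 0, -2352/227, -1756/227, 1134/227]
R5 ← R5 − (481/227)·R3: [0, 0, 0, -3897/227, -3726/227, -6/227]
R6 ← R6 − (226/227)·R3: [0, 0, 0, -1596/227, -1678/227, -25/227]
R5 ← R5 − (1299/784)·R4: [0, 0, 0, 0, -705/196, -465/56]
R6 ← R6 − (19/28)·R4: [0, 0, 0, 0, -15/7, -7/2]
R6 ← R6 − (28/47)·R5: [0, 0, 0, 0, 0, 68/47]
The echelon form has 6 nonzero rows; the last pivot sits in the augmented column, so rank(T) = 5 but rank([T|b]) = 6.
Since the ranks differ, the system is inconsistent.
It has no solutions.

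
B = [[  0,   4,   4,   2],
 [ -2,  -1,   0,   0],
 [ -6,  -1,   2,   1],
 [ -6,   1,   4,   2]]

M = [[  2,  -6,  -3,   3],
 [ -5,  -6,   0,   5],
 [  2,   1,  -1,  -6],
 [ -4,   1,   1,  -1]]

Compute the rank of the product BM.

2

First compute BM:
[[-20, -18,  -2,  -6],
 [  1,  18,   6, -11],
 [ -7,  45,  17, -36],
 [-17,  36,  16, -39]]
Now row reduce the product.
R2 ← R2 + (1/20)·R1: [0, 171/10, 59/10, -113/10]
R3 ← R3 − (7/20)·R1: [0, 513/10, 177/10, -339/10]
R4 ← R4 − (17/20)·R1: [0, 513/10, 177/10, -339/10]
R3 ← R3 − (3)·R2: [0, 0, 0, 0]
R4 ← R4 − (3)·R2: [0, 0, 0, 0]
2 nonzero rows, so rank(BM) = 2.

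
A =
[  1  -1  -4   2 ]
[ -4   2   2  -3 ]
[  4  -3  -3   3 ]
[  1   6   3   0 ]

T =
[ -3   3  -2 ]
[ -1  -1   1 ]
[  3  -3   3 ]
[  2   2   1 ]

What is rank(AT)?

3

First compute AT:
[[-10,  20, -13],
 [ 10, -26,  13],
 [-12,  30, -17],
 [  0, -12,  13]]
Now row reduce the product.
R2 ← R2 + R1: [0, -6, 0]
R3 ← R3 − (6/5)·R1: [0, 6, -7/5]
R3 ← R3 + R2: [0, 0, -7/5]
R4 ← R4 − (2)·R2: [0, 0, 13]
R4 ← R4 + (65/7)·R3: [0, 0, 0]
3 nonzero rows, so rank(AT) = 3.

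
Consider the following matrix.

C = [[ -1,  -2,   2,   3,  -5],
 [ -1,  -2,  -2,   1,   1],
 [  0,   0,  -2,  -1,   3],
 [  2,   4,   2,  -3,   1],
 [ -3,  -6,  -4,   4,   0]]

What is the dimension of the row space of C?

Row reduce to echelon form.
R2 ← R2 − R1: [0, 0, -4, -2, 6]
R4 ← R4 + (2)·R1: [0, 0, 6, 3, -9]
R5 ← R5 − (3)·R1: [0, 0, -10, -5, 15]
R3 ← R3 − (1/2)·R2: [0, 0, 0, 0, 0]
R4 ← R4 + (3/2)·R2: [0, 0, 0, 0, 0]
R5 ← R5 − (5/2)·R2: [0, 0, 0, 0, 0]
Echelon form has 2 nonzero rows, so rank(C) = 2.
The row space has dimension equal to the rank: 2.

2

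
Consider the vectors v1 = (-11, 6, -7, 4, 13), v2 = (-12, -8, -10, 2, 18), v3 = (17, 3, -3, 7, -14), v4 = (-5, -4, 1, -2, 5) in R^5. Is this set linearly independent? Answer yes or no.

Form the matrix with these vectors as rows and row reduce.
R2 ← R2 − (12/11)·R1: [0, -160/11, -26/11, -26/11, 42/11]
R3 ← R3 + (17/11)·R1: [0, 135/11, -152/11, 145/11, 67/11]
R4 ← R4 − (5/11)·R1: [0, -74/11, 46/11, -42/11, -10/11]
R3 ← R3 + (27/32)·R2: [0, 0, -253/16, 179/16, 149/16]
R4 ← R4 − (37/80)·R2: [0, 0, 211/40, -109/40, -107/40]
R4 ← R4 + (422/1265)·R3: [0, 0, 0, 1274/1265, 546/1265]
4 nonzero rows, so the 4 vectors span a space of dimension 4.
Since 4 = 4, the vectors are linearly independent.

yes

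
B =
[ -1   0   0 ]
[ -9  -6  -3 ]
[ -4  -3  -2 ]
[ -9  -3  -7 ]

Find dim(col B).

Row reduce to echelon form.
R2 ← R2 − (9)·R1: [0, -6, -3]
R3 ← R3 − (4)·R1: [0, -3, -2]
R4 ← R4 − (9)·R1: [0, -3, -7]
R3 ← R3 − (1/2)·R2: [0, 0, -1/2]
R4 ← R4 − (1/2)·R2: [0, 0, -11/2]
R4 ← R4 − (11)·R3: [0, 0, 0]
Echelon form has 3 nonzero rows, so rank(B) = 3.
The column space has dimension equal to the rank: 3.

3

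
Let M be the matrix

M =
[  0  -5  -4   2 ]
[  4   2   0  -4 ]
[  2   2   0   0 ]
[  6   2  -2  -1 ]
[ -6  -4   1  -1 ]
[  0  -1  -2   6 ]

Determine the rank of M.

4

Row reduce to echelon form.
Swap R1 ↔ R2
R3 ← R3 − (1/2)·R1: [0, 1, 0, 2]
R4 ← R4 − (3/2)·R1: [0, -1, -2, 5]
R5 ← R5 + (3/2)·R1: [0, -1, 1, -7]
R3 ← R3 + (1/5)·R2: [0, 0, -4/5, 12/5]
R4 ← R4 − (1/5)·R2: [0, 0, -6/5, 23/5]
R5 ← R5 − (1/5)·R2: [0, 0, 9/5, -37/5]
R6 ← R6 − (1/5)·R2: [0, 0, -6/5, 28/5]
R4 ← R4 − (3/2)·R3: [0, 0, 0, 1]
R5 ← R5 + (9/4)·R3: [0, 0, 0, -2]
R6 ← R6 − (3/2)·R3: [0, 0, 0, 2]
R5 ← R5 + (2)·R4: [0, 0, 0, 0]
R6 ← R6 − (2)·R4: [0, 0, 0, 0]
Echelon form has 4 nonzero rows, so rank(M) = 4.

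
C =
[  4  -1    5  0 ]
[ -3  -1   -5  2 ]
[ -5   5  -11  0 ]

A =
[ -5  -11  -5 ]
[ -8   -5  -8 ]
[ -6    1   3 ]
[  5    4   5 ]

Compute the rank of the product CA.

3

First compute CA:
[[-42, -34,   3],
 [ 63,  41,  18],
 [ 51,  19, -48]]
Now row reduce the product.
R2 ← R2 + (3/2)·R1: [0, -10, 45/2]
R3 ← R3 + (17/14)·R1: [0, -156/7, -621/14]
R3 ← R3 − (78/35)·R2: [0, 0, -189/2]
3 nonzero rows, so rank(CA) = 3.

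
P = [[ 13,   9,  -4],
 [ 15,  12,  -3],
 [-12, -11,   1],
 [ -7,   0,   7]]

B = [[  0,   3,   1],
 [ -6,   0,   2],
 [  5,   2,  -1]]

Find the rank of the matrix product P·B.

First compute PB:
[[-74,  31,  35],
 [-87,  39,  42],
 [ 71, -34, -35],
 [ 35,  -7, -14]]
Now row reduce the product.
R2 ← R2 − (87/74)·R1: [0, 189/74, 63/74]
R3 ← R3 + (71/74)·R1: [0, -315/74, -105/74]
R4 ← R4 + (35/74)·R1: [0, 567/74, 189/74]
R3 ← R3 + (5/3)·R2: [0, 0, 0]
R4 ← R4 − (3)·R2: [0, 0, 0]
2 nonzero rows, so rank(PB) = 2.

2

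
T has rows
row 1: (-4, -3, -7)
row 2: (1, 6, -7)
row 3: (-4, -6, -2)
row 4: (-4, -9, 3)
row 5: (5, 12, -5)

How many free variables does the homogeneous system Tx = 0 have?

Row reduce to echelon form.
R2 ← R2 + (1/4)·R1: [0, 21/4, -35/4]
R3 ← R3 − R1: [0, -3, 5]
R4 ← R4 − R1: [0, -6, 10]
R5 ← R5 + (5/4)·R1: [0, 33/4, -55/4]
R3 ← R3 + (4/7)·R2: [0, 0, 0]
R4 ← R4 + (8/7)·R2: [0, 0, 0]
R5 ← R5 − (11/7)·R2: [0, 0, 0]
2 nonzero rows, so rank(T) = 2.
T has 3 columns; by rank–nullity, nullity = 3 − 2 = 1.

1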